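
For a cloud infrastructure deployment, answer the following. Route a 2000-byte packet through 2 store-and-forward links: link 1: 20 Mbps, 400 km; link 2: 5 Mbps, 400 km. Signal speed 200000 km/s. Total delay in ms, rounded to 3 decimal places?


Packet = 2000 bytes = 16000 bits. Store-and-forward: sum (t_trans + t_prop) per link.
Link 1: t_trans = 16000/(20*10^6) s = 0.8000 ms; t_prop = 400/200000 s = 2.0000 ms; subtotal = 2.8000 ms
Link 2: t_trans = 16000/(5*10^6) s = 3.2000 ms; t_prop = 400/200000 s = 2.0000 ms; subtotal = 5.2000 ms
End-to-end = 2.8000 + 5.2000 = 8.0000 ms -> 8.000 ms (3 dp)

8.000


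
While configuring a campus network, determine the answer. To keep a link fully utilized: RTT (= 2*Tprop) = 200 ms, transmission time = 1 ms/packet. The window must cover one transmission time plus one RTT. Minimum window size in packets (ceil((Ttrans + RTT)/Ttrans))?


Given: Ttrans = 1 ms, RTT = 200 ms (= 2 * Tprop, Tprop = 100 ms)
Time until first ACK returns = Ttrans + RTT = 1 + 200 = 201 ms
Need W * Ttrans >= Ttrans + RTT  ->  W >= (Ttrans + RTT) / Ttrans
(Ttrans + RTT) / Ttrans = 201 / 1 = 201
W_min = ceil(201) = 201

201


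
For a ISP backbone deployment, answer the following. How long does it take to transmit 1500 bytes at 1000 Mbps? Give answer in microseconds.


Given: packet = 1500 bytes, bandwidth = 1000 Mbps
Packet in bits = 1500 * 8 = 12000 bits
Bandwidth = 1000 * 10^6 = 1000000000 bps
Time = 12000 / 1000000000 seconds
Time in us = 12000 * 10^6 / 1000000000 = 12

12


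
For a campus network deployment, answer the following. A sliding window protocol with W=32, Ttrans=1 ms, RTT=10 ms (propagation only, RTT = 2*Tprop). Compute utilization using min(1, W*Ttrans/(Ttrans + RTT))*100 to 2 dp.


Given: W = 32, Ttrans = 1 ms, RTT = 10 ms (= 2 * Tprop, Tprop = 5 ms)
Cycle time = Ttrans + RTT = 1 + 10 = 11 ms (first packet sent until its ACK returns)
W * Ttrans = 32 * 1 = 32 ms of sending per cycle
W * Ttrans / (Ttrans + RTT) = 32 / 11 = 2.909091
U = min(1, 2.909091) = 1.000000
U% = 100.00%

100.00


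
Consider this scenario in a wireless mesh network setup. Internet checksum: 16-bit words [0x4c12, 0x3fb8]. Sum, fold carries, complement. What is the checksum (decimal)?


Given words: [0x4c12, 0x3fb8]
Step 1: Sum all words
Raw sum = 19474 + 16312 = 35786
One's complement = ~35786 & 0xFFFF = 29749

29749


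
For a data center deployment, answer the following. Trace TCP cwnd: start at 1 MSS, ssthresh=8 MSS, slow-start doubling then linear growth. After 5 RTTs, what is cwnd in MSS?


RTT 0: cwnd = 1 MSS (initial)
RTT 1: cwnd = 2 MSS (slow start, doubled)
RTT 2: cwnd = 4 MSS (slow start, doubled)
RTT 3: cwnd = 8 MSS (slow start, doubled)
RTT 4: cwnd = 9 MSS (congestion avoidance, +1)
RTT 5: cwnd = 10 MSS (congestion avoidance, +1)

10


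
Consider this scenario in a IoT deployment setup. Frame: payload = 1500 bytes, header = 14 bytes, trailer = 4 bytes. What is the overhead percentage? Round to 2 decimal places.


Given: payload = 1500 B, header = 14 B, trailer = 4 B
Overhead bytes = header + trailer = 14 + 4 = 18
Total frame = payload + overhead = 1500 + 18 = 1518
Overhead % = 18 / 1518 * 100 = 1.1858% -> 1.19% (2 dp)

1.19


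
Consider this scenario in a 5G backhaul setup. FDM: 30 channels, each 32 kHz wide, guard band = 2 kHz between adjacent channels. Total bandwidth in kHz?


Given: 30 channels, 32 kHz each, guard = 2 kHz
Channel bandwidth = 30 * 32 = 960 kHz
Guard bands = 29 gaps * 2 kHz = 58 kHz
Total = 960 + 58 = 1018 kHz

1018


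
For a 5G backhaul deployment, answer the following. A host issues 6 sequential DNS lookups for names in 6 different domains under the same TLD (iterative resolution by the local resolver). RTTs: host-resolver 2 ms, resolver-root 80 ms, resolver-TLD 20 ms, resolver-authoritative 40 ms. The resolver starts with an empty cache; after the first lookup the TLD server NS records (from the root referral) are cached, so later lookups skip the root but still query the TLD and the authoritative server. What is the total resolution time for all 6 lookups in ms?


Lookup 1 (cold cache): local + root + TLD + auth = 2 + 80 + 20 + 40 = 142 ms
Lookups 2..6 (TLD NS cached -> skip root; new domain -> still ask TLD and auth): local + TLD + auth = 2 + 20 + 40 = 62 ms each
Remaining 5 lookups: 5 * 62 = 310 ms
Total = 142 + 310 = 452 ms

452


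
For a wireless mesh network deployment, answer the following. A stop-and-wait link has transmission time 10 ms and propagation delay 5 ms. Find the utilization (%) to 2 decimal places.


Given: Ttrans = 10 ms, Tprop = 5 ms
RTT = 2 * Tprop = 2 * 5 = 10 ms
U = Ttrans / (Ttrans + RTT)
U = 10 / (10 + 10)
U = 10 / 20 = 0.5
U% = 50.00%

50.00


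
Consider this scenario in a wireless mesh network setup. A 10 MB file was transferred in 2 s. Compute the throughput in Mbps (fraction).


Given: file = 10 MB, time = 2 s
File in Mb = 10 * 8 = 80 Mb
Throughput = 80 / 2 Mbps
Throughput = 40 Mbps

40


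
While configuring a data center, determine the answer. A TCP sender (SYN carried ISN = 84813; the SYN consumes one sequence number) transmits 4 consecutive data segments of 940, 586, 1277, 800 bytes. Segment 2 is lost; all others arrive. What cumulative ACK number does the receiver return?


SYN uses sequence number 84813; first data byte = ISN + 1 = 84814.
Segment 1: SEQ = 84814, len = 940 B, covers [84814, 85753]
Segment 2: SEQ = 85754, len = 586 B, covers [85754, 86339] [LOST]
Segment 3: SEQ = 86340, len = 1277 B, covers [86340, 87616]
Segment 4: SEQ = 87617, len = 800 B, covers [87617, 88416]
In-order data received: bytes [84814, 85753] (segments 1..1).
Segment 2 missing -> gap begins at byte 85754; later segments buffered out of order.
Cumulative ACK = next expected in-order byte = 84814 + 940 = 85754

85754


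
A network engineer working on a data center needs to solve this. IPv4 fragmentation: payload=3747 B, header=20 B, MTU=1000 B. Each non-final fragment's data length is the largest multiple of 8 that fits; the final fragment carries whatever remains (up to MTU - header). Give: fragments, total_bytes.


Max data per non-final fragment = floor((MTU - header)/8)*8 = floor((1000 - 20)/8)*8 = floor(980/8)*8 = 976 B
Final fragment needs no 8-byte alignment: it can carry up to MTU - header = 980 B
Non-final fragments needed = ceil((payload - 980) / 976) = ceil(2767/976) = ceil(2.8350) = 3
Number of fragments = 3 + 1 = 4
Fragment sizes (data): 3 * 976 B + 819 B (last, 819 <= 980 OK)
Total bytes sent = payload + n_frags * header = 3747 + 4*20 = 3747 + 80 = 3827 B

4, 3827


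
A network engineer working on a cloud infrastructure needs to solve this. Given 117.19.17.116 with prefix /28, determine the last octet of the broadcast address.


Given: IP = 117.19.17.116, prefix = /28
Host bits = 32 - 28 = 4
Network last octet = 116 AND mask = 112
Host part size = 2^4 - 1 = 15
Broadcast last octet = 112 OR 15 = 127

127


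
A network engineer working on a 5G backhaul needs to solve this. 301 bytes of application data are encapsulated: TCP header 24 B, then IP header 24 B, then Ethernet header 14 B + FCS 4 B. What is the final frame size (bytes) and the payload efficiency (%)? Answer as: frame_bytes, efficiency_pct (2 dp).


TCP segment = 301 + 24 = 325 B
IP packet = 325 + 24 = 349 B
Ethernet frame = 349 + 14 + 4 = 367 B
Efficiency = app / frame = 301 / 367 = 0.820163 = 82.0163% -> 82.02% (2 dp)

367, 82.02


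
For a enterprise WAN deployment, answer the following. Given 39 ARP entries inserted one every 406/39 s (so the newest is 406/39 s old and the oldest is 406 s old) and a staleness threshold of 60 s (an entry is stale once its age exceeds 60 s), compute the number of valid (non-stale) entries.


Ages are k * 406/39 s for k = 1..39 (spacing = 10.4103 s).
Entry k is valid iff k * 406/39 <= 60 iff k <= 39 * 60 / 406 = 5.7635
n_valid = floor(5.7635) = 5
(n_stale = 39 - 5 = 34)

5


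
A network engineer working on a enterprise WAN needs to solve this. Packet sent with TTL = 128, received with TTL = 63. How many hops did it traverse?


Given: initial TTL = 128, received TTL = 63
Hops = initial TTL - received TTL
Hops = 128 - 63 = 65

65


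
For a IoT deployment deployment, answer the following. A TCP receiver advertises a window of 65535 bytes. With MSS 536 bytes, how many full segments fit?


Given: RWND = 65535 bytes, MSS = 536 bytes
Full segments = floor(RWND / MSS)
Full segments = floor(65535 / 536)
Full segments = floor(122.2668) = 122

122


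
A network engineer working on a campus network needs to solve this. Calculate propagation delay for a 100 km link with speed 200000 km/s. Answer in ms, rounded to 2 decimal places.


Given: distance = 100 km, speed = 200000 km/s
Delay = distance / speed = 100 / 200000 seconds
Delay in ms = 100 * 1000 / 200000
Delay = 0.5000 ms
Rounded to 2 dp = 0.50 ms

0.50


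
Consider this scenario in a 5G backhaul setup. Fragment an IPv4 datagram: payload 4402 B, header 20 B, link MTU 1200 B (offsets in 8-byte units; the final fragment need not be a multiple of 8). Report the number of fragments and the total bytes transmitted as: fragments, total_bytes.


Max data per non-final fragment = floor((MTU - header)/8)*8 = floor((1200 - 20)/8)*8 = floor(1180/8)*8 = 1176 B
Final fragment needs no 8-byte alignment: it can carry up to MTU - header = 1180 B
Non-final fragments needed = ceil((payload - 1180) / 1176) = ceil(3222/1176) = ceil(2.7398) = 3
Number of fragments = 3 + 1 = 4
Fragment sizes (data): 3 * 1176 B + 874 B (last, 874 <= 1180 OK)
Total bytes sent = payload + n_frags * header = 4402 + 4*20 = 4402 + 80 = 4482 B

4, 4482


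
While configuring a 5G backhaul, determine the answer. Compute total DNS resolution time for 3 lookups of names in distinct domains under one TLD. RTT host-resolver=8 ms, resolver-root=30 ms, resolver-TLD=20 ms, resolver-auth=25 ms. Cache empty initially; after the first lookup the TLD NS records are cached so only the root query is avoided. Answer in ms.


Lookup 1 (cold cache): local + root + TLD + auth = 8 + 30 + 20 + 25 = 83 ms
Lookups 2..3 (TLD NS cached -> skip root; new domain -> still ask TLD and auth): local + TLD + auth = 8 + 20 + 25 = 53 ms each
Remaining 2 lookups: 2 * 53 = 106 ms
Total = 83 + 106 = 189 ms

189


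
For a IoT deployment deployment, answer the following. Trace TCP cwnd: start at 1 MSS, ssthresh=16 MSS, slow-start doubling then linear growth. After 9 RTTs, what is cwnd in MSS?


RTT 0: cwnd = 1 MSS (initial)
RTT 1: cwnd = 2 MSS (slow start, doubled)
RTT 2: cwnd = 4 MSS (slow start, doubled)
RTT 3: cwnd = 8 MSS (slow start, doubled)
RTT 4: cwnd = 16 MSS (slow start, doubled)
RTT 5: cwnd = 17 MSS (congestion avoidance, +1)
RTT 6: cwnd = 18 MSS (congestion avoidance, +1)
RTT 7: cwnd = 19 MSS (congestion avoidance, +1)
RTT 8: cwnd = 20 MSS (congestion avoidance, +1)
RTT 9: cwnd = 21 MSS (congestion avoidance, +1)

21


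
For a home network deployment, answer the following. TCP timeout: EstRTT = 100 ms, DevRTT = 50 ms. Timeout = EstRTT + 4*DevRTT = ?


Given: EstRTT = 100 ms, DevRTT = 50 ms
Timeout = EstRTT + 4 * DevRTT
4 * DevRTT = 4 * 50 = 200
Timeout = 100 + 200 = 300 ms

300


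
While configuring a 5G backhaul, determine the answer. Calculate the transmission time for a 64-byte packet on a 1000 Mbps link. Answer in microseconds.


Given: packet = 64 bytes, bandwidth = 1000 Mbps
Packet in bits = 64 * 8 = 512 bits
Bandwidth = 1000 * 10^6 = 1000000000 bps
Time = 512 / 1000000000 seconds
Time in us = 512 * 10^6 / 1000000000 = 0.512

0.512


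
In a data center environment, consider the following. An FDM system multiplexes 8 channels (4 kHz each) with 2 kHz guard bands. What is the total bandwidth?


Given: 8 channels, 4 kHz each, guard = 2 kHz
Channel bandwidth = 8 * 4 = 32 kHz
Guard bands = 7 gaps * 2 kHz = 14 kHz
Total = 32 + 14 = 46 kHz

46


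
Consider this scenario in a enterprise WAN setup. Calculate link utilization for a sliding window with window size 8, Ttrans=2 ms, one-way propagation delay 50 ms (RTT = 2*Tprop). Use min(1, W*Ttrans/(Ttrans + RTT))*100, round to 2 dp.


Given: W = 8, Ttrans = 2 ms, RTT = 100 ms (= 2 * Tprop, Tprop = 50 ms)
Cycle time = Ttrans + RTT = 2 + 100 = 102 ms (first packet sent until its ACK returns)
W * Ttrans = 8 * 2 = 16 ms of sending per cycle
W * Ttrans / (Ttrans + RTT) = 16 / 102 = 0.156863
U = min(1, 0.156863) = 0.156863
U% = 15.69%

15.69


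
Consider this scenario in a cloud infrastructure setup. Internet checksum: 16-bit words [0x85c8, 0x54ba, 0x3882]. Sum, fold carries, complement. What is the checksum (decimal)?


Given words: [0x85c8, 0x54ba, 0x3882]
Step 1: Sum all words
Raw sum = 34248 + 21690 + 14466 = 70404
Step 2: Fold carry: (4868 + 1) = 4869
One's complement = ~4869 & 0xFFFF = 60666

60666


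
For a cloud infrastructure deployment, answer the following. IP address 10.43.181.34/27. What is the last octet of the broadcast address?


Given: IP = 10.43.181.34, prefix = /27
Host bits = 32 - 27 = 5
Network last octet = 34 AND mask = 32
Host part size = 2^5 - 1 = 31
Broadcast last octet = 32 OR 31 = 63

63


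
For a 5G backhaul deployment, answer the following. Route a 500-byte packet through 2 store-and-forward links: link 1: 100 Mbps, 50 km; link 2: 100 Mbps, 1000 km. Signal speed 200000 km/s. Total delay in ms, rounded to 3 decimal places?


Packet = 500 bytes = 4000 bits. Store-and-forward: sum (t_trans + t_prop) per link.
Link 1: t_trans = 4000/(100*10^6) s = 0.0400 ms; t_prop = 50/200000 s = 0.2500 ms; subtotal = 0.2900 ms
Link 2: t_trans = 4000/(100*10^6) s = 0.0400 ms; t_prop = 1000/200000 s = 5.0000 ms; subtotal = 5.0400 ms
End-to-end = 0.2900 + 5.0400 = 5.3300 ms -> 5.330 ms (3 dp)

5.330


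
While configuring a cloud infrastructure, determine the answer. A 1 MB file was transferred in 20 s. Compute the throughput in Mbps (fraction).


Given: file = 1 MB, time = 20 s
File in Mb = 1 * 8 = 8 Mb
Throughput = 8 / 20 Mbps
Throughput = 2/5 Mbps

2/5


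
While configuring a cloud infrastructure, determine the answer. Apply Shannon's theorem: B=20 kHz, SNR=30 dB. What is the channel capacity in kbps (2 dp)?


Given: B = 20 kHz, SNR = 30 dB
SNR linear = 10^(30/10) = 1000
1 + SNR = 1001
log2(1001) = 9.9672262588
C = 20 * 1000 * 9.9672262588 = 199344.5252 bps
C = 199.344525 kbps -> 199.34 kbps (2 dp)

199.34


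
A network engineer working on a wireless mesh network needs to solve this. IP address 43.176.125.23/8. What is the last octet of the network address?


Given: IP = 43.176.125.23, prefix = /8
Subnet mask = 255.0.0.0
Last octet of IP: 23
Last octet of mask: 0
Network last octet = 23 AND 0 = 0

0


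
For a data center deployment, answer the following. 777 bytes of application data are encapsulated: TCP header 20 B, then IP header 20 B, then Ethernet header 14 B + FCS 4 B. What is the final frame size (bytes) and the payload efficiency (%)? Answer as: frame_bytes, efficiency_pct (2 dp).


TCP segment = 777 + 20 = 797 B
IP packet = 797 + 20 = 817 B
Ethernet frame = 817 + 14 + 4 = 835 B
Efficiency = app / frame = 777 / 835 = 0.930539 = 93.0539% -> 93.05% (2 dp)

835, 93.05


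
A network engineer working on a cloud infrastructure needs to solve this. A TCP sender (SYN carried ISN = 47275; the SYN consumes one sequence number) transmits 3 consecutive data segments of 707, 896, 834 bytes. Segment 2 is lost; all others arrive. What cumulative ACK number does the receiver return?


SYN uses sequence number 47275; first data byte = ISN + 1 = 47276.
Segment 1: SEQ = 47276, len = 707 B, covers [47276, 47982]
Segment 2: SEQ = 47983, len = 896 B, covers [47983, 48878] [LOST]
Segment 3: SEQ = 48879, len = 834 B, covers [48879, 49712]
In-order data received: bytes [47276, 47982] (segments 1..1).
Segment 2 missing -> gap begins at byte 47983; later segments buffered out of order.
Cumulative ACK = next expected in-order byte = 47276 + 707 = 47983

47983


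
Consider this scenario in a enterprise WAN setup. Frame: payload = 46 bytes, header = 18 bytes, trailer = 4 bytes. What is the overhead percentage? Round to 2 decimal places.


Given: payload = 46 B, header = 18 B, trailer = 4 B
Overhead bytes = header + trailer = 18 + 4 = 22
Total frame = payload + overhead = 46 + 22 = 68
Overhead % = 22 / 68 * 100 = 32.3529% -> 32.35% (2 dp)

32.35


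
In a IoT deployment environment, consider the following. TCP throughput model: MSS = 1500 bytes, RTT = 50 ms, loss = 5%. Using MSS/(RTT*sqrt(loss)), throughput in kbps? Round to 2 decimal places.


Given: MSS = 1500 bytes, RTT = 50 ms, loss = 5%
RTT in seconds = 50 / 1000 = 0.05
Loss rate = 5% = 0.05
sqrt(loss) = sqrt(0.05) = 0.223606797750
Throughput (bytes/s) = 1500 / (0.05 * 0.223606797750) = 134164.0786
Throughput (kbps) = 134164.0786 * 8 / 1000 = 1073.312629 -> 1073.31 kbps (2 dp)

1073.31


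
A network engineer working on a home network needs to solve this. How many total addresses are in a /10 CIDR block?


Given: CIDR prefix /10
Host bits = 32 - 10 = 22
Total addresses = 2^22 = 4194304

4194304


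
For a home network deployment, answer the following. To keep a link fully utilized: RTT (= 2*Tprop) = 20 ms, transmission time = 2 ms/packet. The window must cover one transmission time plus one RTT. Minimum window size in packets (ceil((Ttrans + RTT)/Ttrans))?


Given: Ttrans = 2 ms, RTT = 20 ms (= 2 * Tprop, Tprop = 10 ms)
Time until first ACK returns = Ttrans + RTT = 2 + 20 = 22 ms
Need W * Ttrans >= Ttrans + RTT  ->  W >= (Ttrans + RTT) / Ttrans
(Ttrans + RTT) / Ttrans = 22 / 2 = 11
W_min = ceil(11) = 11

11


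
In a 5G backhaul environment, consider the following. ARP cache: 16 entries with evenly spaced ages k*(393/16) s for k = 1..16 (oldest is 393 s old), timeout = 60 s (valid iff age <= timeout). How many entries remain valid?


Ages are k * 393/16 s for k = 1..16 (spacing = 24.5625 s).
Entry k is valid iff k * 393/16 <= 60 iff k <= 16 * 60 / 393 = 2.4427
n_valid = floor(2.4427) = 2
(n_stale = 16 - 2 = 14)

2


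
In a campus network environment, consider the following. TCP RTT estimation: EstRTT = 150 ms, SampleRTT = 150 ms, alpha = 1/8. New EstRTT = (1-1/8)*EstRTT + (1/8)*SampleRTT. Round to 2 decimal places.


Given: EstRTT = 150 ms, SampleRTT = 150 ms, alpha = 1/8
New EstRTT = (1 - alpha) * EstRTT + alpha * SampleRTT
(7/8) * 150 = 131.25
(1/8) * 150 = 18.75
New EstRTT = 131.25 + 18.75 = 150 ms -> 150.00 ms (2 dp)

150.00


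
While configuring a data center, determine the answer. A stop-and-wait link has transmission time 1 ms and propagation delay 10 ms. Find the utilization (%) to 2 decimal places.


Given: Ttrans = 1 ms, Tprop = 10 ms
RTT = 2 * Tprop = 2 * 10 = 20 ms
U = Ttrans / (Ttrans + RTT)
U = 1 / (1 + 20)
U = 1 / 21 = 0.047619
U% = 4.76%

4.76


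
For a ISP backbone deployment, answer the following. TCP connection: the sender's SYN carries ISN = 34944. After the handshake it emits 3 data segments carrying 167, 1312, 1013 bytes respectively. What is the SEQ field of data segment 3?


The SYN occupies sequence number ISN = 34944, so the first data byte is ISN + 1 = 34945.
SEQ of data segment i = (ISN + 1) + sum of payload sizes of segments 1..i-1.
Segment 1: SEQ = 34945, payload = 167 bytes
Segment 2: SEQ = 35112, payload = 1312 bytes
Segment 3: SEQ = 36424, payload = 1013 bytes
SEQ of segment 3 = 34945 + 167 + 1312 = 36424

36424


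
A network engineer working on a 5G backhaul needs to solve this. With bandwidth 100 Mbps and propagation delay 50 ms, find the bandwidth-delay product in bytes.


Given: bandwidth = 100 Mbps, delay = 50 ms
BDP in bits = 100 * 10^6 * 50 / 1000
BDP in bits = 5000000
BDP in bytes = 5000000 / 8 = 625000

625000


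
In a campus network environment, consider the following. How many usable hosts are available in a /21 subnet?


Given: subnet mask /21
Host bits = 32 - 21 = 11
Total addresses = 2^11 = 2048
Usable hosts = 2048 - 2 (network + broadcast) = 2046

2046


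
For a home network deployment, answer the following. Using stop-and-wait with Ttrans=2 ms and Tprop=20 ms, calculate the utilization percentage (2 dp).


Given: Ttrans = 2 ms, Tprop = 20 ms
RTT = 2 * Tprop = 2 * 20 = 40 ms
U = Ttrans / (Ttrans + RTT)
U = 2 / (2 + 40)
U = 2 / 42 = 0.047619
U% = 4.76%

4.76


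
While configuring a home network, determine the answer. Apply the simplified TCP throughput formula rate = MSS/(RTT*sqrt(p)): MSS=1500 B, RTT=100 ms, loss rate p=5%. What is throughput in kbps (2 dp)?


Given: MSS = 1500 bytes, RTT = 100 ms, loss = 5%
RTT in seconds = 100 / 1000 = 0.1
Loss rate = 5% = 0.05
sqrt(loss) = sqrt(0.05) = 0.223606797750
Throughput (bytes/s) = 1500 / (0.1 * 0.223606797750) = 67082.0393
Throughput (kbps) = 67082.0393 * 8 / 1000 = 536.656315 -> 536.66 kbps (2 dp)

536.66


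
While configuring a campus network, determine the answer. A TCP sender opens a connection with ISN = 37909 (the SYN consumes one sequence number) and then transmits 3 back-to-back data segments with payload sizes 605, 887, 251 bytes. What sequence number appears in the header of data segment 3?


The SYN occupies sequence number ISN = 37909, so the first data byte is ISN + 1 = 37910.
SEQ of data segment i = (ISN + 1) + sum of payload sizes of segments 1..i-1.
Segment 1: SEQ = 37910, payload = 605 bytes
Segment 2: SEQ = 38515, payload = 887 bytes
Segment 3: SEQ = 39402, payload = 251 bytes
SEQ of segment 3 = 37910 + 605 + 887 = 39402

39402


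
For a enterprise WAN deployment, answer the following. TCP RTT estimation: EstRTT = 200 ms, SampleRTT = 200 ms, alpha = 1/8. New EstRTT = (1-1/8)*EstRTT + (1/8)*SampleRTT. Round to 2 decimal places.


Given: EstRTT = 200 ms, SampleRTT = 200 ms, alpha = 1/8
New EstRTT = (1 - alpha) * EstRTT + alpha * SampleRTT
(7/8) * 200 = 175
(1/8) * 200 = 25
New EstRTT = 175 + 25 = 200 ms -> 200.00 ms (2 dp)

200.00


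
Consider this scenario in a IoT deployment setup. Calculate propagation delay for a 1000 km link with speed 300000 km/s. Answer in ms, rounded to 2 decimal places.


Given: distance = 1000 km, speed = 300000 km/s
Delay = distance / speed = 1000 / 300000 seconds
Delay in ms = 1000 * 1000 / 300000
Delay = 3.3333 ms
Rounded to 2 dp = 3.33 ms

3.33


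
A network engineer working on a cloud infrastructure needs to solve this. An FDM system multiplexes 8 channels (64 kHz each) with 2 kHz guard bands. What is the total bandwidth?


Given: 8 channels, 64 kHz each, guard = 2 kHz
Channel bandwidth = 8 * 64 = 512 kHz
Guard bands = 7 gaps * 2 kHz = 14 kHz
Total = 512 + 14 = 526 kHz

526


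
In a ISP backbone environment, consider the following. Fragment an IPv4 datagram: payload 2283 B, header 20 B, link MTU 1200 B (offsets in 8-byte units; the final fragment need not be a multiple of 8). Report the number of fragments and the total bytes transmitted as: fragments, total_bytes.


Max data per non-final fragment = floor((MTU - header)/8)*8 = floor((1200 - 20)/8)*8 = floor(1180/8)*8 = 1176 B
Final fragment needs no 8-byte alignment: it can carry up to MTU - header = 1180 B
Non-final fragments needed = ceil((payload - 1180) / 1176) = ceil(1103/1176) = ceil(0.9379) = 1
Number of fragments = 1 + 1 = 2
Fragment sizes (data): 1 * 1176 B + 1107 B (last, 1107 <= 1180 OK)
Total bytes sent = payload + n_frags * header = 2283 + 2*20 = 2283 + 40 = 2323 B

2, 2323


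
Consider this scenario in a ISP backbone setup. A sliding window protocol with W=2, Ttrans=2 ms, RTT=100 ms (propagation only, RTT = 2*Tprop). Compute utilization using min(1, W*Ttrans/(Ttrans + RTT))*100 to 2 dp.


Given: W = 2, Ttrans = 2 ms, RTT = 100 ms (= 2 * Tprop, Tprop = 50 ms)
Cycle time = Ttrans + RTT = 2 + 100 = 102 ms (first packet sent until its ACK returns)
W * Ttrans = 2 * 2 = 4 ms of sending per cycle
W * Ttrans / (Ttrans + RTT) = 4 / 102 = 0.039216
U = min(1, 0.039216) = 0.039216
U% = 3.92%

3.92


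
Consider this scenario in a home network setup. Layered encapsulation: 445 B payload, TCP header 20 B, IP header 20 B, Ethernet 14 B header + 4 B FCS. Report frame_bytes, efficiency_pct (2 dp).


TCP segment = 445 + 20 = 465 B
IP packet = 465 + 20 = 485 B
Ethernet frame = 485 + 14 + 4 = 503 B
Efficiency = app / frame = 445 / 503 = 0.884692 = 88.4692% -> 88.47% (2 dp)

503, 88.47


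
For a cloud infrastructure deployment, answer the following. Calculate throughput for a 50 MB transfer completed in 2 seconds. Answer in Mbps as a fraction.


Given: file = 50 MB, time = 2 s
File in Mb = 50 * 8 = 400 Mb
Throughput = 400 / 2 Mbps
Throughput = 200 Mbps

200


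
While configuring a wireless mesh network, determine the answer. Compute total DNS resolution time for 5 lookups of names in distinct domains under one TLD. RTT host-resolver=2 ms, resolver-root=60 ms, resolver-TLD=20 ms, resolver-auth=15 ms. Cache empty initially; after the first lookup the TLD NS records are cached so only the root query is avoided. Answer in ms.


Lookup 1 (cold cache): local + root + TLD + auth = 2 + 60 + 20 + 15 = 97 ms
Lookups 2..5 (TLD NS cached -> skip root; new domain -> still ask TLD and auth): local + TLD + auth = 2 + 20 + 15 = 37 ms each
Remaining 4 lookups: 4 * 37 = 148 ms
Total = 97 + 148 = 245 ms

245


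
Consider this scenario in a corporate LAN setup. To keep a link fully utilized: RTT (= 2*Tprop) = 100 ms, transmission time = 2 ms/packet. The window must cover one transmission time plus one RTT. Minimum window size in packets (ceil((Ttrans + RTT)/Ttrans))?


Given: Ttrans = 2 ms, RTT = 100 ms (= 2 * Tprop, Tprop = 50 ms)
Time until first ACK returns = Ttrans + RTT = 2 + 100 = 102 ms
Need W * Ttrans >= Ttrans + RTT  ->  W >= (Ttrans + RTT) / Ttrans
(Ttrans + RTT) / Ttrans = 102 / 2 = 51
W_min = ceil(51) = 51

51


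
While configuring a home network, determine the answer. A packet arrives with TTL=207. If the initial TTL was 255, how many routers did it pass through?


Given: initial TTL = 255, received TTL = 207
Hops = initial TTL - received TTL
Hops = 255 - 207 = 48

48


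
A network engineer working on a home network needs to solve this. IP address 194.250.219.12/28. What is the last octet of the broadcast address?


Given: IP = 194.250.219.12, prefix = /28
Host bits = 32 - 28 = 4
Network last octet = 12 AND mask = 0
Host part size = 2^4 - 1 = 15
Broadcast last octet = 0 OR 15 = 15

15


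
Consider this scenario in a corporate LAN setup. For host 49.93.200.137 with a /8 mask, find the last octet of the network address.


Given: IP = 49.93.200.137, prefix = /8
Subnet mask = 255.0.0.0
Last octet of IP: 137
Last octet of mask: 0
Network last octet = 137 AND 0 = 0

0


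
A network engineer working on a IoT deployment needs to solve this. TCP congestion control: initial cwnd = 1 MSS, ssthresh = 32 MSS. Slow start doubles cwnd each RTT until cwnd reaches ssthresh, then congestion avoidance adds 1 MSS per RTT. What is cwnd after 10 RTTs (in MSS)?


RTT 0: cwnd = 1 MSS (initial)
RTT 1: cwnd = 2 MSS (slow start, doubled)
RTT 2: cwnd = 4 MSS (slow start, doubled)
RTT 3: cwnd = 8 MSS (slow start, doubled)
RTT 4: cwnd = 16 MSS (slow start, doubled)
RTT 5: cwnd = 32 MSS (slow start, doubled)
RTT 6: cwnd = 33 MSS (congestion avoidance, +1)
RTT 7: cwnd = 34 MSS (congestion avoidance, +1)
RTT 8: cwnd = 35 MSS (congestion avoidance, +1)
RTT 9: cwnd = 36 MSS (congestion avoidance, +1)
RTT 10: cwnd = 37 MSS (congestion avoidance, +1)

37


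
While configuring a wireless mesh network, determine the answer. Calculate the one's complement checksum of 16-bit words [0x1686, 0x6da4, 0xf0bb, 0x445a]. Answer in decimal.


Given words: [0x1686, 0x6da4, 0xf0bb, 0x445a]
Step 1: Sum all words
Raw sum = 5766 + 28068 + 61627 + 17498 = 112959
Step 2: Fold carry: (47423 + 1) = 47424
One's complement = ~47424 & 0xFFFF = 18111

18111


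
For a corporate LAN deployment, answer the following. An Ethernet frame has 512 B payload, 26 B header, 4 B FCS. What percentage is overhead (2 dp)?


Given: payload = 512 B, header = 26 B, trailer = 4 B
Overhead bytes = header + trailer = 26 + 4 = 30
Total frame = payload + overhead = 512 + 30 = 542
Overhead % = 30 / 542 * 100 = 5.5351% -> 5.54% (2 dp)

5.54


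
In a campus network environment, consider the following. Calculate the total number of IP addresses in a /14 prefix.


Given: CIDR prefix /14
Host bits = 32 - 14 = 18
Total addresses = 2^18 = 262144

262144


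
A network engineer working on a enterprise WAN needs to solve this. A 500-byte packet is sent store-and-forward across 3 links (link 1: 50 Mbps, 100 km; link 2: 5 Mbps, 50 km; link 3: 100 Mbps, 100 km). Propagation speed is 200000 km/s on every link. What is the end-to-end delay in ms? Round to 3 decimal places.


Packet = 500 bytes = 4000 bits. Store-and-forward: sum (t_trans + t_prop) per link.
Link 1: t_trans = 4000/(50*10^6) s = 0.0800 ms; t_prop = 100/200000 s = 0.5000 ms; subtotal = 0.5800 ms
Link 2: t_trans = 4000/(5*10^6) s = 0.8000 ms; t_prop = 50/200000 s = 0.2500 ms; subtotal = 1.0500 ms
Link 3: t_trans = 4000/(100*10^6) s = 0.0400 ms; t_prop = 100/200000 s = 0.5000 ms; subtotal = 0.5400 ms
End-to-end = 0.5800 + 1.0500 + 0.5400 = 2.1700 ms -> 2.170 ms (3 dp)

2.170


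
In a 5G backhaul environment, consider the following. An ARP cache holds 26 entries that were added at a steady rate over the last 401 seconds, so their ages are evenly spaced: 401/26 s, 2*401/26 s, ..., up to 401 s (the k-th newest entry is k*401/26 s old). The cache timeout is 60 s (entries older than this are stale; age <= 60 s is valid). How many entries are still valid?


Ages are k * 401/26 s for k = 1..26 (spacing = 15.4231 s).
Entry k is valid iff k * 401/26 <= 60 iff k <= 26 * 60 / 401 = 3.8903
n_valid = floor(3.8903) = 3
(n_stale = 26 - 3 = 23)

3


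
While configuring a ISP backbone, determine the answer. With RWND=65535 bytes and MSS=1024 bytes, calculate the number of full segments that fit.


Given: RWND = 65535 bytes, MSS = 1024 bytes
Full segments = floor(RWND / MSS)
Full segments = floor(65535 / 1024)
Full segments = floor(63.999) = 63

63


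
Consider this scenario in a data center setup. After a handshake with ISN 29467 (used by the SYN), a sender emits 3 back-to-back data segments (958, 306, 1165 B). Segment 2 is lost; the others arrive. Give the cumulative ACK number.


SYN uses sequence number 29467; first data byte = ISN + 1 = 29468.
Segment 1: SEQ = 29468, len = 958 B, covers [29468, 30425]
Segment 2: SEQ = 30426, len = 306 B, covers [30426, 30731] [LOST]
Segment 3: SEQ = 30732, len = 1165 B, covers [30732, 31896]
In-order data received: bytes [29468, 30425] (segments 1..1).
Segment 2 missing -> gap begins at byte 30426; later segments buffered out of order.
Cumulative ACK = next expected in-order byte = 29468 + 958 = 30426

30426


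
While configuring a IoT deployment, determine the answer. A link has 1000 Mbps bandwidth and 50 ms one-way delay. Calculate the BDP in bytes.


Given: bandwidth = 1000 Mbps, delay = 50 ms
BDP in bits = 1000 * 10^6 * 50 / 1000
BDP in bits = 50000000
BDP in bytes = 50000000 / 8 = 6250000

6250000


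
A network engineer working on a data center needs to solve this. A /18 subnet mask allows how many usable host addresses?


Given: subnet mask /18
Host bits = 32 - 18 = 14
Total addresses = 2^14 = 16384
Usable hosts = 16384 - 2 (network + broadcast) = 16382

16382


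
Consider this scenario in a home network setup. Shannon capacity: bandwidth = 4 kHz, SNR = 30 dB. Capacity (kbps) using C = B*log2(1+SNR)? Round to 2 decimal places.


Given: B = 4 kHz, SNR = 30 dB
SNR linear = 10^(30/10) = 1000
1 + SNR = 1001
log2(1001) = 9.9672262588
C = 4 * 1000 * 9.9672262588 = 39868.9050 bps
C = 39.868905 kbps -> 39.87 kbps (2 dp)

39.87


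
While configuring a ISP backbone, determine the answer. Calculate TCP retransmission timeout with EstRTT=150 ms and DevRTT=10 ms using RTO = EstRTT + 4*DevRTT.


Given: EstRTT = 150 ms, DevRTT = 10 ms
Timeout = EstRTT + 4 * DevRTT
4 * DevRTT = 4 * 10 = 40
Timeout = 150 + 40 = 190 ms

190


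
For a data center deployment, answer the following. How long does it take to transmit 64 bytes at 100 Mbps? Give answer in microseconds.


Given: packet = 64 bytes, bandwidth = 100 Mbps
Packet in bits = 64 * 8 = 512 bits
Bandwidth = 100 * 10^6 = 100000000 bps
Time = 512 / 100000000 seconds
Time in us = 512 * 10^6 / 100000000 = 5.12

5.12


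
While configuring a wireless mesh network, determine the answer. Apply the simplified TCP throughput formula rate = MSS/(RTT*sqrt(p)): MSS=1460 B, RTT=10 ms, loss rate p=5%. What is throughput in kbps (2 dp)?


Given: MSS = 1460 bytes, RTT = 10 ms, loss = 5%
RTT in seconds = 10 / 1000 = 0.01
Loss rate = 5% = 0.05
sqrt(loss) = sqrt(0.05) = 0.223606797750
Throughput (bytes/s) = 1460 / (0.01 * 0.223606797750) = 652931.8494
Throughput (kbps) = 652931.8494 * 8 / 1000 = 5223.454795 -> 5223.45 kbps (2 dp)

5223.45


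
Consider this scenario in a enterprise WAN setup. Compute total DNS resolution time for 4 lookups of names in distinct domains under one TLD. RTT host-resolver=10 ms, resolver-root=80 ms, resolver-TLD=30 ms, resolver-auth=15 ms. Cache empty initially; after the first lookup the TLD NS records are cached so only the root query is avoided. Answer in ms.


Lookup 1 (cold cache): local + root + TLD + auth = 10 + 80 + 30 + 15 = 135 ms
Lookups 2..4 (TLD NS cached -> skip root; new domain -> still ask TLD and auth): local + TLD + auth = 10 + 30 + 15 = 55 ms each
Remaining 3 lookups: 3 * 55 = 165 ms
Total = 135 + 165 = 300 ms

300


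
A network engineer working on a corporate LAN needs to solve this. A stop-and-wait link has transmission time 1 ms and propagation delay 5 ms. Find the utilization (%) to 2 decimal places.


Given: Ttrans = 1 ms, Tprop = 5 ms
RTT = 2 * Tprop = 2 * 5 = 10 ms
U = Ttrans / (Ttrans + RTT)
U = 1 / (1 + 10)
U = 1 / 11 = 0.090909
U% = 9.09%

9.09


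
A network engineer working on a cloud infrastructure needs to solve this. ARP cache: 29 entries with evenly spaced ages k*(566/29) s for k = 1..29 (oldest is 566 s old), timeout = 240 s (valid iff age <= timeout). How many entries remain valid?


Ages are k * 566/29 s for k = 1..29 (spacing = 19.5172 s).
Entry k is valid iff k * 566/29 <= 240 iff k <= 29 * 240 / 566 = 12.2968
n_valid = floor(12.2968) = 12
(n_stale = 29 - 12 = 17)

12


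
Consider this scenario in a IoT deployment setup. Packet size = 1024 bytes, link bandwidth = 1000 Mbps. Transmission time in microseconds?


Given: packet = 1024 bytes, bandwidth = 1000 Mbps
Packet in bits = 1024 * 8 = 8192 bits
Bandwidth = 1000 * 10^6 = 1000000000 bps
Time = 8192 / 1000000000 seconds
Time in us = 8192 * 10^6 / 1000000000 = 8.192

8.192


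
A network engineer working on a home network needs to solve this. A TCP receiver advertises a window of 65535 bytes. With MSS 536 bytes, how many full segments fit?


Given: RWND = 65535 bytes, MSS = 536 bytes
Full segments = floor(RWND / MSS)
Full segments = floor(65535 / 536)
Full segments = floor(122.2668) = 122

122


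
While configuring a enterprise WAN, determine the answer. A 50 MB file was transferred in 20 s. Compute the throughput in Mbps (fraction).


Given: file = 50 MB, time = 20 s
File in Mb = 50 * 8 = 400 Mb
Throughput = 400 / 20 Mbps
Throughput = 20 Mbps

20


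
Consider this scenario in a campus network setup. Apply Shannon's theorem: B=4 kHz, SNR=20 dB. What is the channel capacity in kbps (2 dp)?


Given: B = 4 kHz, SNR = 20 dB
SNR linear = 10^(20/10) = 100
1 + SNR = 101
log2(101) = 6.6582114828
C = 4 * 1000 * 6.6582114828 = 26632.8459 bps
C = 26.632846 kbps -> 26.63 kbps (2 dp)

26.63


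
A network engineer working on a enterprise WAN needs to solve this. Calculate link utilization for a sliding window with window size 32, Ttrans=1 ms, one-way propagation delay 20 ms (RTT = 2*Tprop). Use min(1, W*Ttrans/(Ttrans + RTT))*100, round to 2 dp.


Given: W = 32, Ttrans = 1 ms, RTT = 40 ms (= 2 * Tprop, Tprop = 20 ms)
Cycle time = Ttrans + RTT = 1 + 40 = 41 ms (first packet sent until its ACK returns)
W * Ttrans = 32 * 1 = 32 ms of sending per cycle
W * Ttrans / (Ttrans + RTT) = 32 / 41 = 0.780488
U = min(1, 0.780488) = 0.780488
U% = 78.05%

78.05


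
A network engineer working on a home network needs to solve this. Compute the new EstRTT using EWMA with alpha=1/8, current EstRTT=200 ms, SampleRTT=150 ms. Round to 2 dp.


Given: EstRTT = 200 ms, SampleRTT = 150 ms, alpha = 1/8
New EstRTT = (1 - alpha) * EstRTT + alpha * SampleRTT
(7/8) * 200 = 175
(1/8) * 150 = 18.75
New EstRTT = 175 + 18.75 = 193.75 ms -> 193.75 ms (2 dp)

193.75


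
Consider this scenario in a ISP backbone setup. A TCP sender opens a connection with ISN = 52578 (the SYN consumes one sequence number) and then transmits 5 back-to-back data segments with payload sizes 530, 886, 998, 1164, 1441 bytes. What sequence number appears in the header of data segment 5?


The SYN occupies sequence number ISN = 52578, so the first data byte is ISN + 1 = 52579.
SEQ of data segment i = (ISN + 1) + sum of payload sizes of segments 1..i-1.
Segment 1: SEQ = 52579, payload = 530 bytes
Segment 2: SEQ = 53109, payload = 886 bytes
Segment 3: SEQ = 53995, payload = 998 bytes
Segment 4: SEQ = 54993, payload = 1164 bytes
Segment 5: SEQ = 56157, payload = 1441 bytes
SEQ of segment 5 = 52579 + 530 + 886 + 998 + 1164 = 56157

56157


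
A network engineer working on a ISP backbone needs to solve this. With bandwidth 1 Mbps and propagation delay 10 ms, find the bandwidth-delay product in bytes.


Given: bandwidth = 1 Mbps, delay = 10 ms
BDP in bits = 1 * 10^6 * 10 / 1000
BDP in bits = 10000
BDP in bytes = 10000 / 8 = 1250

1250


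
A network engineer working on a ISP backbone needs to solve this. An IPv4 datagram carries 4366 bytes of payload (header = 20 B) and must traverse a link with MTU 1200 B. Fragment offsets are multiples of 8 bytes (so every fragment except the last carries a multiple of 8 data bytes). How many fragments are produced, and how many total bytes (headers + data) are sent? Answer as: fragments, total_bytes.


Max data per non-final fragment = floor((MTU - header)/8)*8 = floor((1200 - 20)/8)*8 = floor(1180/8)*8 = 1176 B
Final fragment needs no 8-byte alignment: it can carry up to MTU - header = 1180 B
Non-final fragments needed = ceil((payload - 1180) / 1176) = ceil(3186/1176) = ceil(2.7092) = 3
Number of fragments = 3 + 1 = 4
Fragment sizes (data): 3 * 1176 B + 838 B (last, 838 <= 1180 OK)
Total bytes sent = payload + n_frags * header = 4366 + 4*20 = 4366 + 80 = 4446 B

4, 4446


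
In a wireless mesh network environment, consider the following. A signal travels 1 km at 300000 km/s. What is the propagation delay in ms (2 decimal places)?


Given: distance = 1 km, speed = 300000 km/s
Delay = distance / speed = 1 / 300000 seconds
Delay in ms = 1 * 1000 / 300000
Delay = 0.0033 ms
Rounded to 2 dp = 0.00 ms

0.00


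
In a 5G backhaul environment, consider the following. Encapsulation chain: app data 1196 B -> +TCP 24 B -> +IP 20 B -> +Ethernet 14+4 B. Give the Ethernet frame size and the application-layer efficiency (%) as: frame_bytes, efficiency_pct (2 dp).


TCP segment = 1196 + 24 = 1220 B
IP packet = 1220 + 20 = 1240 B
Ethernet frame = 1240 + 14 + 4 = 1258 B
Efficiency = app / frame = 1196 / 1258 = 0.950715 = 95.0715% -> 95.07% (2 dp)

1258, 95.07


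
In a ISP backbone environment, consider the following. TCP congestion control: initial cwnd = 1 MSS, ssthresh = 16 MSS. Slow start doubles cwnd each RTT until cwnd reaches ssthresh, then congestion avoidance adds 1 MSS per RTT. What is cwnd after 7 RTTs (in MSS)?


RTT 0: cwnd = 1 MSS (initial)
RTT 1: cwnd = 2 MSS (slow start, doubled)
RTT 2: cwnd = 4 MSS (slow start, doubled)
RTT 3: cwnd = 8 MSS (slow start, doubled)
RTT 4: cwnd = 16 MSS (slow start, doubled)
RTT 5: cwnd = 17 MSS (congestion avoidance, +1)
RTT 6: cwnd = 18 MSS (congestion avoidance, +1)
RTT 7: cwnd = 19 MSS (congestion avoidance, +1)

19


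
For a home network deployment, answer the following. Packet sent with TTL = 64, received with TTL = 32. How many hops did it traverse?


Given: initial TTL = 64, received TTL = 32
Hops = initial TTL - received TTL
Hops = 64 - 32 = 32

32
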